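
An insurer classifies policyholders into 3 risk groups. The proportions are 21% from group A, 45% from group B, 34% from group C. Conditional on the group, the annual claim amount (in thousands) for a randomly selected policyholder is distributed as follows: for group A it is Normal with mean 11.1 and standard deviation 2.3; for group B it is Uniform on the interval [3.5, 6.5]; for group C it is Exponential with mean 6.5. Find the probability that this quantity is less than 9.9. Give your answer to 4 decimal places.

0.7791

Conditional on each group, P(X < 9.9): A: 0.300926; B: 1; C: 0.78196.
By total probability, P(X < 9.9) = 0.21·0.300926 + 0.45·1 + 0.34·0.78196 = 0.779061.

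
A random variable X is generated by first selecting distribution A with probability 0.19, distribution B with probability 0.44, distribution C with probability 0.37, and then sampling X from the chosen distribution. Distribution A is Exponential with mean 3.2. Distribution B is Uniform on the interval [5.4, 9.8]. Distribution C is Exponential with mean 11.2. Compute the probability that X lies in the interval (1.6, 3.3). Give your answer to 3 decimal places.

Conditional on each component, P(1.6 < X < 3.3): A: 0.24997; B: 0; C: 0.12208.
By total probability, P(1.6 < X < 3.3) = 0.19·0.24997 + 0.44·0 + 0.37·0.12208 = 0.092664.

0.093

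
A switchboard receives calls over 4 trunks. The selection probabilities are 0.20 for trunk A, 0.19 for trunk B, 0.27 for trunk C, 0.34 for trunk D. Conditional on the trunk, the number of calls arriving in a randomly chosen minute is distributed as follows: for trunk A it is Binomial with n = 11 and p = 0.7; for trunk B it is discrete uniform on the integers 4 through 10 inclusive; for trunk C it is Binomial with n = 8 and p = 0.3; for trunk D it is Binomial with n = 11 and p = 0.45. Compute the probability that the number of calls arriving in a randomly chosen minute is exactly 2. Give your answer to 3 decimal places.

Conditional on each trunk, P(X = 2): A: 0.000530457; B: 0; C: 0.296475; D: 0.0512923.
By total probability, P(X = 2) = 0.2·0.000530457 + 0.19·0 + 0.27·0.296475 + 0.34·0.0512923 = 0.0975938.

0.098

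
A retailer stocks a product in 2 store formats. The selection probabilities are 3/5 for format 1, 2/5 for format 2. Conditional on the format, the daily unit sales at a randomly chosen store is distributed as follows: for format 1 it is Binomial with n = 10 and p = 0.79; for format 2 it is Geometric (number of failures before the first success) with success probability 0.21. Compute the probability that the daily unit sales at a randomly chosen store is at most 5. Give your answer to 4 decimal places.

0.3267

Conditional on each format, P(X ≤ 5): 1: 0.0398624; 2: 0.756913.
By total probability, P(X ≤ 5) = 0.6·0.0398624 + 0.4·0.756913 = 0.326682.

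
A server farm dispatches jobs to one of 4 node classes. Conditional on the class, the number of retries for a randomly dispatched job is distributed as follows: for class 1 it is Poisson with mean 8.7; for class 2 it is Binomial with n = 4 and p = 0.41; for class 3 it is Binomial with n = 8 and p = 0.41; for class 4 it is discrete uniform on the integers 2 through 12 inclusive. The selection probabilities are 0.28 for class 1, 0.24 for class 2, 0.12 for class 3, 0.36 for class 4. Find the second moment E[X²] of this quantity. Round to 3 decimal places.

For each component E[X²] = Var + (mean)², giving 1: 84.39; 2: 3.6572; 3: 12.6936; 4: 59.
Overall E[X²] = 0.28·84.39 + 0.24·3.6572 + 0.12·12.6936 + 0.36·59 = 47.2702.

47.270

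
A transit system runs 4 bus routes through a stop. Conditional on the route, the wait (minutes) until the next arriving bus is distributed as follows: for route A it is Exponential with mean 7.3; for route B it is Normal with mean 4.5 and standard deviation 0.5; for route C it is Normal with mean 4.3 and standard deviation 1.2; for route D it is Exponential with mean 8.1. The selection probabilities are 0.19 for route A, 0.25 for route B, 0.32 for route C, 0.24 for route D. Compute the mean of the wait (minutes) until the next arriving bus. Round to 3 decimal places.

5.832

Component means — A: 7.3; B: 4.5; C: 4.3; D: 8.1.
E[X] = 0.19·7.3 + 0.25·4.5 + 0.32·4.3 + 0.24·8.1 = 5.832.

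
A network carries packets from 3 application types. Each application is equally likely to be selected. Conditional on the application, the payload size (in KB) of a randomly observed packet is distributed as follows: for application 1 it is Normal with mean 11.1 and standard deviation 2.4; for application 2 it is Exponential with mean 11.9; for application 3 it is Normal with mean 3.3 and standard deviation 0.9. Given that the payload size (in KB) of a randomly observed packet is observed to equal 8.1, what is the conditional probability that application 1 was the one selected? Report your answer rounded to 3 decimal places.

Likelihoods f(8.1 | ·): 1: 0.0761038; 2: 0.0425442; 3: 2.95145e-07.
Posterior ∝ prior × likelihood. Numerator for 1: 0.333333·0.0761038 = 0.0253679.
Normalizing constant: 0.333333·0.0761038 + 0.333333·0.0425442 + 0.333333·2.95145e-07 = 0.0395494.
P(1 | observation) = 0.0253679 / 0.0395494 = 0.641423.

0.641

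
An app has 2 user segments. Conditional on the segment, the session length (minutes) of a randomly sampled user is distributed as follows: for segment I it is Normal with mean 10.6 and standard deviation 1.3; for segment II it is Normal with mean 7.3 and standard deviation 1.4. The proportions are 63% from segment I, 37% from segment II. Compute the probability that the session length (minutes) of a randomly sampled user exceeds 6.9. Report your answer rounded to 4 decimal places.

Conditional on each segment, P(X > 6.9): I: 0.997787; II: 0.612452.
By total probability, P(X > 6.9) = 0.63·0.997787 + 0.37·0.612452 = 0.855213.

0.8552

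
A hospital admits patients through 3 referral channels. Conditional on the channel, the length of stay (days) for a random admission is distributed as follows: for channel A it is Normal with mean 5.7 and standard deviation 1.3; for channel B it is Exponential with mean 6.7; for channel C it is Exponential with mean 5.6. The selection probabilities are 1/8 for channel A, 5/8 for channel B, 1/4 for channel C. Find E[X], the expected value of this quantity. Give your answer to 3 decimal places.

Component means — A: 5.7; B: 6.7; C: 5.6.
E[X] = 0.125·5.7 + 0.625·6.7 + 0.25·5.6 = 6.3.

6.300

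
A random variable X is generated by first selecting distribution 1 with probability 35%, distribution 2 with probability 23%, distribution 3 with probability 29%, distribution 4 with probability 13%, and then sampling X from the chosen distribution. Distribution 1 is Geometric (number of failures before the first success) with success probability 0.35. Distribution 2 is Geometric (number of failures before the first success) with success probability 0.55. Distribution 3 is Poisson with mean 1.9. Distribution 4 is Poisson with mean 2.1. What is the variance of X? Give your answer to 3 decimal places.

Per component, 1: μ=1.85714, E[X²]=8.7551; 2: μ=0.818182, E[X²]=2.15702; 3: μ=1.9, E[X²]=5.51; 4: μ=2.1, E[X²]=6.51.
E[X] = 0.35·1.85714 + 0.23·0.818182 + 0.29·1.9 + 0.13·2.1 = 1.66218.
E[X²] = 0.35·8.7551 + 0.23·2.15702 + 0.29·5.51 + 0.13·6.51 = 6.0046.
Var(X) = E[X²] − (E[X])² = 6.0046 − 2.76285 = 3.24175.

3.242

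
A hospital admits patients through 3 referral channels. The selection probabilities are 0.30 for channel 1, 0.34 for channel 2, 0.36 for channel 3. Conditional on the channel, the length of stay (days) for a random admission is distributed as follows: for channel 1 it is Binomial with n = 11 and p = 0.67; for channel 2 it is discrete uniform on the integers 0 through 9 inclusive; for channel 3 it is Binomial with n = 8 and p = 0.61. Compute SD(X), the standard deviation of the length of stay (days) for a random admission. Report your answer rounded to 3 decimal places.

2.397

Per component, 1: μ=7.37, E[X²]=56.749; 2: μ=4.5, E[X²]=28.5; 3: μ=4.88, E[X²]=25.7176.
E[X] = 0.3·7.37 + 0.34·4.5 + 0.36·4.88 = 5.4978.
E[X²] = 0.3·56.749 + 0.34·28.5 + 0.36·25.7176 = 35.973.
Var(X) = E[X²] − (E[X])² = 35.973 − 30.2258 = 5.74723.
SD(X) = √5.74723 = 2.39734.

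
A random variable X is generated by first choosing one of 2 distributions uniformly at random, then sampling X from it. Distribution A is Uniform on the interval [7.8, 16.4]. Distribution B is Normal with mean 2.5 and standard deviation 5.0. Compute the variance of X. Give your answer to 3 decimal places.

38.622

Per component, A: μ=12.1, E[X²]=152.573; B: μ=2.5, E[X²]=31.25.
E[X] = 0.5·12.1 + 0.5·2.5 = 7.3.
E[X²] = 0.5·152.573 + 0.5·31.25 = 91.9117.
Var(X) = E[X²] − (E[X])² = 91.9117 − 53.29 = 38.6217.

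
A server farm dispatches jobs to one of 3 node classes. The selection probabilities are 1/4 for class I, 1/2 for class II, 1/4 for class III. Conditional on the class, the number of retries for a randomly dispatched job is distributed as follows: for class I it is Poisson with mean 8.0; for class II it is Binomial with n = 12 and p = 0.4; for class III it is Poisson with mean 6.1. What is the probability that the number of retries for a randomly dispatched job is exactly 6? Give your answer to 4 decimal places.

0.1589

Conditional on each class, P(X = 6): I: 0.122138; II: 0.176579; III: 0.160491.
By total probability, P(X = 6) = 0.25·0.122138 + 0.5·0.176579 + 0.25·0.160491 = 0.158947.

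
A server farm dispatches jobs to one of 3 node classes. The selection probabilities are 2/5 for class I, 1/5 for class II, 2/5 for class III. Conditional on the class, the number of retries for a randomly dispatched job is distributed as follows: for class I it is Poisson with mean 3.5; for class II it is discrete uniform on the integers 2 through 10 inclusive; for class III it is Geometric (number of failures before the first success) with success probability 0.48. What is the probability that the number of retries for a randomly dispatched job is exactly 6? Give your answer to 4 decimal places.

0.0569

Conditional on each class, P(X = 6): I: 0.0770983; II: 0.111111; III: 0.00948989.
By total probability, P(X = 6) = 0.4·0.0770983 + 0.2·0.111111 + 0.4·0.00948989 = 0.0568575.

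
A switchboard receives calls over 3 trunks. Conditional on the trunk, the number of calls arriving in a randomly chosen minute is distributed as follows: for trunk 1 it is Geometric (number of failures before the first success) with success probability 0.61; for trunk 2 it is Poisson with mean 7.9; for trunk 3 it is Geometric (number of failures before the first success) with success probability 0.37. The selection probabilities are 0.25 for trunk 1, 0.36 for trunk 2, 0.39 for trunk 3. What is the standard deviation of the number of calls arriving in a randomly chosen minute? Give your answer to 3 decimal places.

3.892

Per component, 1: μ=0.639344, E[X²]=1.45687; 2: μ=7.9, E[X²]=70.31; 3: μ=1.7027, E[X²]=7.5011.
E[X] = 0.25·0.639344 + 0.36·7.9 + 0.39·1.7027 = 3.66789.
E[X²] = 0.25·1.45687 + 0.36·70.31 + 0.39·7.5011 = 28.6012.
Var(X) = E[X²] − (E[X])² = 28.6012 − 13.4534 = 15.1478.
SD(X) = √15.1478 = 3.89202.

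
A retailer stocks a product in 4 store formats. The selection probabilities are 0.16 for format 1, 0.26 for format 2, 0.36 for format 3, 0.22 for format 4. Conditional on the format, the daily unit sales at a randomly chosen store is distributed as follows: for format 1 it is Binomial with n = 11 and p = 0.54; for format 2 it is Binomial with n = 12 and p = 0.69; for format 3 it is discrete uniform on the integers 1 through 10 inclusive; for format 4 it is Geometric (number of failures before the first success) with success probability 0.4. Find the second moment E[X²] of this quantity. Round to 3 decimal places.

39.755

For each component E[X²] = Var + (mean)², giving 1: 38.016; 2: 71.1252; 3: 38.5; 4: 6.
Overall E[X²] = 0.16·38.016 + 0.26·71.1252 + 0.36·38.5 + 0.22·6 = 39.7551.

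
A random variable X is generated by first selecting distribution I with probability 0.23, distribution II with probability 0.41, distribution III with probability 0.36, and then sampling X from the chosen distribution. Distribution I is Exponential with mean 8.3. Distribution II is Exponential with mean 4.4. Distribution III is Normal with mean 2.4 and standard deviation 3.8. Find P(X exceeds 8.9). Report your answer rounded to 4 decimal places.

0.1486

Conditional on each component, P(X > 8.9): I: 0.342224; II: 0.132294; III: 0.0435843.
By total probability, P(X > 8.9) = 0.23·0.342224 + 0.41·0.132294 + 0.36·0.0435843 = 0.148643.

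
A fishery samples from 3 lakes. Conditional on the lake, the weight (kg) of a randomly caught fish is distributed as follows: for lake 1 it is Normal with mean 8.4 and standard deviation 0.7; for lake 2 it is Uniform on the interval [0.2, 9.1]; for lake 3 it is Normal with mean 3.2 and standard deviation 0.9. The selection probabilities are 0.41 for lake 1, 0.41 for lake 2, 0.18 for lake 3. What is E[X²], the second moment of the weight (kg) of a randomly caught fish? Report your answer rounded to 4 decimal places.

For each component E[X²] = Var + (mean)², giving 1: 71.05; 2: 28.2233; 3: 11.05.
Overall E[X²] = 0.41·71.05 + 0.41·28.2233 + 0.18·11.05 = 42.6911.

42.6911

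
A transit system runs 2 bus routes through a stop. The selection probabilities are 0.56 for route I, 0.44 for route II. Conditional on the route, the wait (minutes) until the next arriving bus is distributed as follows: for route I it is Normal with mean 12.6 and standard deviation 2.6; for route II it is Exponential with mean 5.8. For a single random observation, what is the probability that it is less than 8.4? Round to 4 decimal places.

Conditional on each route, P(X < 8.4): I: 0.0531137; II: 0.765025.
By total probability, P(X < 8.4) = 0.56·0.0531137 + 0.44·0.765025 = 0.366355.

0.3664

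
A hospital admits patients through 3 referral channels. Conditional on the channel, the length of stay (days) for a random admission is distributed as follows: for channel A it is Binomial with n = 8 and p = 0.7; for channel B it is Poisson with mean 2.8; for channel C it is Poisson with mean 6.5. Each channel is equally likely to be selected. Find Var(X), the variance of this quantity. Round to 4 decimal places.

Per component, A: μ=5.6, E[X²]=33.04; B: μ=2.8, E[X²]=10.64; C: μ=6.5, E[X²]=48.75.
E[X] = 0.333333·5.6 + 0.333333·2.8 + 0.333333·6.5 = 4.96667.
E[X²] = 0.333333·33.04 + 0.333333·10.64 + 0.333333·48.75 = 30.81.
Var(X) = E[X²] − (E[X])² = 30.81 − 24.6678 = 6.14222.

6.1422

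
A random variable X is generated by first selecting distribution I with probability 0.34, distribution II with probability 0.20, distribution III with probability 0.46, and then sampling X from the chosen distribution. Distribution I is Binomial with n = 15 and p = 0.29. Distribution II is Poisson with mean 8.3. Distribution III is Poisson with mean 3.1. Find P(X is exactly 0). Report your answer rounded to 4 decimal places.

0.0228

Conditional on each component, P(X = 0): I: 0.00587321; II: 0.000248517; III: 0.0450492.
By total probability, P(X = 0) = 0.34·0.00587321 + 0.2·0.000248517 + 0.46·0.0450492 = 0.0227692.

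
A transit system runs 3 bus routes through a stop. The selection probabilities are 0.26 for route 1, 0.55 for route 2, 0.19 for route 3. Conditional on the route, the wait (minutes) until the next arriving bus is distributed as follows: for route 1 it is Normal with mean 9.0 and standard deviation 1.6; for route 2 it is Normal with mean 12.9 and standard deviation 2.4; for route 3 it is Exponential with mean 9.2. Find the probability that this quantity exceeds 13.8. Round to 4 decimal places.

Conditional on each route, P(X > 13.8): 1: 0.0013499; 2: 0.35383; 3: 0.22313.
By total probability, P(X > 13.8) = 0.26·0.0013499 + 0.55·0.35383 + 0.19·0.22313 = 0.237352.

0.2374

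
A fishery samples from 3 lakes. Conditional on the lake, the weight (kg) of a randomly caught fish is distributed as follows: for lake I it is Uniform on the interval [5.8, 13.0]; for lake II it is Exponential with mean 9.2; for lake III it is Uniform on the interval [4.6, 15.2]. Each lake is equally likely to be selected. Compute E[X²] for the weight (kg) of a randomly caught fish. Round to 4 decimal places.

For each component E[X²] = Var + (mean)², giving I: 92.68; II: 169.28; III: 107.373.
Overall E[X²] = 0.333333·92.68 + 0.333333·169.28 + 0.333333·107.373 = 123.111.

123.1111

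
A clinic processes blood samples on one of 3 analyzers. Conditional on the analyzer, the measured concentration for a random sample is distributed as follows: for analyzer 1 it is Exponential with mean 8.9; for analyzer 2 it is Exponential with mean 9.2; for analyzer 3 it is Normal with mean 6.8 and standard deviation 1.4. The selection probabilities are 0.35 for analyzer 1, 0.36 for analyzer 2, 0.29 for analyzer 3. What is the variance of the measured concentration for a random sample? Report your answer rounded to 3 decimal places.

Per component, 1: μ=8.9, E[X²]=158.42; 2: μ=9.2, E[X²]=169.28; 3: μ=6.8, E[X²]=48.2.
E[X] = 0.35·8.9 + 0.36·9.2 + 0.29·6.8 = 8.399.
E[X²] = 0.35·158.42 + 0.36·169.28 + 0.29·48.2 = 130.366.
Var(X) = E[X²] − (E[X])² = 130.366 − 70.5432 = 59.8226.

59.823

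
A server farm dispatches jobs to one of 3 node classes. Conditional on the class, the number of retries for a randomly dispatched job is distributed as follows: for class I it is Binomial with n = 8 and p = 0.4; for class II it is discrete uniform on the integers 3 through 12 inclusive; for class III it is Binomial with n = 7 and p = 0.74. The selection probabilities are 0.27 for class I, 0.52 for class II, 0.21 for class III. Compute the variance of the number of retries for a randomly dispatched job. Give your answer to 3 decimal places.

8.497

Per component, I: μ=3.2, E[X²]=12.16; II: μ=7.5, E[X²]=64.5; III: μ=5.18, E[X²]=28.1792.
E[X] = 0.27·3.2 + 0.52·7.5 + 0.21·5.18 = 5.8518.
E[X²] = 0.27·12.16 + 0.52·64.5 + 0.21·28.1792 = 42.7408.
Var(X) = E[X²] − (E[X])² = 42.7408 − 34.2436 = 8.49727.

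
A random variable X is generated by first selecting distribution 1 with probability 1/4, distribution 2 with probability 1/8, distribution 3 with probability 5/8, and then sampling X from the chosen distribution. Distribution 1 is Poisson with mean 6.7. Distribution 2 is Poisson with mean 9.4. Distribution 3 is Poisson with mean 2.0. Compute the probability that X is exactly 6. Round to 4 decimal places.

Conditional on each component, P(X = 6): 1: 0.154648; 2: 0.0792623; 3: 0.0120298.
By total probability, P(X = 6) = 0.25·0.154648 + 0.125·0.0792623 + 0.625·0.0120298 = 0.0560883.

0.0561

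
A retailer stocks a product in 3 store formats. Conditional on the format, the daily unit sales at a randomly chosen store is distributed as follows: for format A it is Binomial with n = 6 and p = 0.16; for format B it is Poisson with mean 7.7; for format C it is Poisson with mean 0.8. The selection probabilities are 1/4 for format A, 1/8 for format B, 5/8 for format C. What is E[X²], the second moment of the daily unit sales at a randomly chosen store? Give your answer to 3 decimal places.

9.706

For each component E[X²] = Var + (mean)², giving A: 1.728; B: 66.99; C: 1.44.
Overall E[X²] = 0.25·1.728 + 0.125·66.99 + 0.625·1.44 = 9.70575.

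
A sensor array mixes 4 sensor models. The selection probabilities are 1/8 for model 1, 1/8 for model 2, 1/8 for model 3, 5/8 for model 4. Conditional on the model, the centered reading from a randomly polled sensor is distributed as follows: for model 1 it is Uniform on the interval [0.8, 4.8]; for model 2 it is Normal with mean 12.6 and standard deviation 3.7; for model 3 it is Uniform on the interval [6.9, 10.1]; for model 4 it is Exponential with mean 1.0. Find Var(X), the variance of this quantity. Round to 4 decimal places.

20.0407

Per component, 1: μ=2.8, E[X²]=9.17333; 2: μ=12.6, E[X²]=172.45; 3: μ=8.5, E[X²]=73.1033; 4: μ=1, E[X²]=2.
E[X] = 0.125·2.8 + 0.125·12.6 + 0.125·8.5 + 0.625·1 = 3.6125.
E[X²] = 0.125·9.17333 + 0.125·172.45 + 0.125·73.1033 + 0.625·2 = 33.0908.
Var(X) = E[X²] − (E[X])² = 33.0908 − 13.0502 = 20.0407.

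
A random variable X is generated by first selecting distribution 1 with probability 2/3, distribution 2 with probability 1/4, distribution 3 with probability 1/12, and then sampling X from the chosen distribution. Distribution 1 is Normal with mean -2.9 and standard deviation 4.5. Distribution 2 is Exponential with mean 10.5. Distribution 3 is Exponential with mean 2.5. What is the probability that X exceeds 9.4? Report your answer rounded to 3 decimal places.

Conditional on each component, P(X > 9.4): 1: 0.00313484; 2: 0.40851; 3: 0.0232837.
By total probability, P(X > 9.4) = 0.666667·0.00313484 + 0.25·0.40851 + 0.0833333·0.0232837 = 0.106158.

0.106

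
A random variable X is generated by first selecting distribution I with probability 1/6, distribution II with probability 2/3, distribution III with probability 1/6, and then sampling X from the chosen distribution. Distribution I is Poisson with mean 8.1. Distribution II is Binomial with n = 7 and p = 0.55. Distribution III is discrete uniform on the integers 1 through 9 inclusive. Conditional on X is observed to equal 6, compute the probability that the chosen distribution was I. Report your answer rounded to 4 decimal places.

0.2057

Likelihoods P(X=6 | ·): I: 0.119067; II: 0.087194; III: 0.111111.
Posterior ∝ prior × likelihood. Numerator for I: 0.166667·0.119067 = 0.0198445.
Normalizing constant: 0.166667·0.119067 + 0.666667·0.087194 + 0.166667·0.111111 = 0.0964924.
P(I | observation) = 0.0198445 / 0.0964924 = 0.205659.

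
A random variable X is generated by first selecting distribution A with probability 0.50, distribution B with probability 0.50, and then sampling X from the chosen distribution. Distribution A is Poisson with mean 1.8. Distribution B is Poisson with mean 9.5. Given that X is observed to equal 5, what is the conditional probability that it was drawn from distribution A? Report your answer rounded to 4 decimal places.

Likelihoods P(X=5 | ·): A: 0.0260286; B: 0.0482658.
Posterior ∝ prior × likelihood. Numerator for A: 0.5·0.0260286 = 0.0130143.
Normalizing constant: 0.5·0.0260286 + 0.5·0.0482658 = 0.0371472.
P(A | observation) = 0.0130143 / 0.0371472 = 0.350344.

0.3503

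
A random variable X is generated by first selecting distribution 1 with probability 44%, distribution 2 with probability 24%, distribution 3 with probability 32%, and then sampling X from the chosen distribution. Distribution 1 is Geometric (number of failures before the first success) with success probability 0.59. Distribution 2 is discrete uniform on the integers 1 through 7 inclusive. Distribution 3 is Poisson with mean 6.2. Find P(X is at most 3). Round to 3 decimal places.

Conditional on each component, P(X ≤ 3): 1: 0.971742; 2: 0.428571; 3: 0.134229.
By total probability, P(X ≤ 3) = 0.44·0.971742 + 0.24·0.428571 + 0.32·0.134229 = 0.573377.

0.573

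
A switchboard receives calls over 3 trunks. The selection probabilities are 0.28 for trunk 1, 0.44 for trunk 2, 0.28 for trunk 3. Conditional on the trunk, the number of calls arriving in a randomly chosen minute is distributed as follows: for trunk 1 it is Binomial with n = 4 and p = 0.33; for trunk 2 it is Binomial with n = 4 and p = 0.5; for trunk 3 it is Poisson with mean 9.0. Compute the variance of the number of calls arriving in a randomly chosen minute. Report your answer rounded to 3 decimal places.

13.926

Per component, 1: μ=1.32, E[X²]=2.6268; 2: μ=2, E[X²]=5; 3: μ=9, E[X²]=90.
E[X] = 0.28·1.32 + 0.44·2 + 0.28·9 = 3.7696.
E[X²] = 0.28·2.6268 + 0.44·5 + 0.28·90 = 28.1355.
Var(X) = E[X²] − (E[X])² = 28.1355 − 14.2099 = 13.9256.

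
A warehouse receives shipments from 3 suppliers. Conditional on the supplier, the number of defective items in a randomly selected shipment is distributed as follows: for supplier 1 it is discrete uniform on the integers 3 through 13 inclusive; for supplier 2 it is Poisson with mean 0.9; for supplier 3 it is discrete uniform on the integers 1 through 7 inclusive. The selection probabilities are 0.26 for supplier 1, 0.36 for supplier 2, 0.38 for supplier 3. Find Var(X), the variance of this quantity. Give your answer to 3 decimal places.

Per component, 1: μ=8, E[X²]=74; 2: μ=0.9, E[X²]=1.71; 3: μ=4, E[X²]=20.
E[X] = 0.26·8 + 0.36·0.9 + 0.38·4 = 3.924.
E[X²] = 0.26·74 + 0.36·1.71 + 0.38·20 = 27.4556.
Var(X) = E[X²] − (E[X])² = 27.4556 − 15.3978 = 12.0578.

12.058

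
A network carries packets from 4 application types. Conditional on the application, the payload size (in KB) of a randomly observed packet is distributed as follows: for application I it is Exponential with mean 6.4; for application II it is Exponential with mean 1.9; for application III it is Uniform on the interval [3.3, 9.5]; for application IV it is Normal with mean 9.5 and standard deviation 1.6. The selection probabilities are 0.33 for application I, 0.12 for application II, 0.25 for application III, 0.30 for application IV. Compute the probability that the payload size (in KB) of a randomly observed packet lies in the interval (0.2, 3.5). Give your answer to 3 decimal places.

Conditional on each application, P(0.2 < X < 3.5): I: 0.390478; II: 0.741604; III: 0.0322581; IV: 8.84142e-05.
By total probability, P(0.2 < X < 3.5) = 0.33·0.390478 + 0.12·0.741604 + 0.25·0.0322581 + 0.3·8.84142e-05 = 0.225941.

0.226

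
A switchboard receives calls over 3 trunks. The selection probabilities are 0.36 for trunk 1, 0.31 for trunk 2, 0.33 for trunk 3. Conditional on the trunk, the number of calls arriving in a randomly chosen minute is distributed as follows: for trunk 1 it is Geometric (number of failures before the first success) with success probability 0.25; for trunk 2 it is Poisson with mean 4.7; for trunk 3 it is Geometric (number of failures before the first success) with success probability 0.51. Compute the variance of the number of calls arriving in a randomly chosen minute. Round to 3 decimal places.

Per component, 1: μ=3, E[X²]=21; 2: μ=4.7, E[X²]=26.79; 3: μ=0.960784, E[X²]=2.807.
E[X] = 0.36·3 + 0.31·4.7 + 0.33·0.960784 = 2.85406.
E[X²] = 0.36·21 + 0.31·26.79 + 0.33·2.807 = 16.7912.
Var(X) = E[X²] − (E[X])² = 16.7912 − 8.14565 = 8.64556.

8.646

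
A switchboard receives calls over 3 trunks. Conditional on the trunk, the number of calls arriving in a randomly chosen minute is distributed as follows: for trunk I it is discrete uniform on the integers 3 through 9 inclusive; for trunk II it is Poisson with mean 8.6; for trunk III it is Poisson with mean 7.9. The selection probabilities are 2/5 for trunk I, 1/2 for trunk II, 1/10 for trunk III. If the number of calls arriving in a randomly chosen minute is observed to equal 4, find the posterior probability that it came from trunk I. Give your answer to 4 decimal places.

0.6791

Likelihoods P(X=4 | ·): I: 0.142857; II: 0.0419614; III: 0.0601687.
Posterior ∝ prior × likelihood. Numerator for I: 0.4·0.142857 = 0.0571429.
Normalizing constant: 0.4·0.142857 + 0.5·0.0419614 + 0.1·0.0601687 = 0.0841404.
P(I | observation) = 0.0571429 / 0.0841404 = 0.679137.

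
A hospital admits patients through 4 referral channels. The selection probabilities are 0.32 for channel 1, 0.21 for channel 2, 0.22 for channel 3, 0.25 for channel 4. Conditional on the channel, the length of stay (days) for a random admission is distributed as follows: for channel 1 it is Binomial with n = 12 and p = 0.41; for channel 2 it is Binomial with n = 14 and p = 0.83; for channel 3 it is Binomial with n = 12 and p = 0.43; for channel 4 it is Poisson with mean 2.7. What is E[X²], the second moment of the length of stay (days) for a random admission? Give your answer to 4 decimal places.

46.4471

For each component E[X²] = Var + (mean)², giving 1: 27.1092; 2: 137; 3: 29.5668; 4: 9.99.
Overall E[X²] = 0.32·27.1092 + 0.21·137 + 0.22·29.5668 + 0.25·9.99 = 46.4471.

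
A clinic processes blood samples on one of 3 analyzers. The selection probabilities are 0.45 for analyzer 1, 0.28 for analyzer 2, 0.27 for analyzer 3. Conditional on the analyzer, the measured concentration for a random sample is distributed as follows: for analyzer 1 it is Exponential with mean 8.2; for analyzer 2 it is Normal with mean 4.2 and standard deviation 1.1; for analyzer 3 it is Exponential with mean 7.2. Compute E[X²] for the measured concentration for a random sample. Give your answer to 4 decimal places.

For each component E[X²] = Var + (mean)², giving 1: 134.48; 2: 18.85; 3: 103.68.
Overall E[X²] = 0.45·134.48 + 0.28·18.85 + 0.27·103.68 = 93.7876.

93.7876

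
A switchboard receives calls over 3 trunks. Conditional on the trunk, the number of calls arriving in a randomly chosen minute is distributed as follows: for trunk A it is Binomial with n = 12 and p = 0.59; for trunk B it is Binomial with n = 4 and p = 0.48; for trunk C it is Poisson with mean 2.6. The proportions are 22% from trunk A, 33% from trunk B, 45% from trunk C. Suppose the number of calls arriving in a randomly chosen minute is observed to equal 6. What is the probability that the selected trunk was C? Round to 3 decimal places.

Likelihoods P(X=6 | ·): A: 0.185134; B: 0; C: 0.0318671.
Posterior ∝ prior × likelihood. Numerator for C: 0.45·0.0318671 = 0.0143402.
Normalizing constant: 0.22·0.185134 + 0.33·0 + 0.45·0.0318671 = 0.0550697.
P(C | observation) = 0.0143402 / 0.0550697 = 0.2604.

0.260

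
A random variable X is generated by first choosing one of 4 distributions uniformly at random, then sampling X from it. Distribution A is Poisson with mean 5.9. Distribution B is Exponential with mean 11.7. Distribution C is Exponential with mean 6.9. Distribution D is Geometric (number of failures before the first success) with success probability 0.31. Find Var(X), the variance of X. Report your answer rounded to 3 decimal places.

Per component, A: μ=5.9, E[X²]=40.71; B: μ=11.7, E[X²]=273.78; C: μ=6.9, E[X²]=95.22; D: μ=2.22581, E[X²]=12.1342.
E[X] = 0.25·5.9 + 0.25·11.7 + 0.25·6.9 + 0.25·2.22581 = 6.68145.
E[X²] = 0.25·40.71 + 0.25·273.78 + 0.25·95.22 + 0.25·12.1342 = 105.461.
Var(X) = E[X²] − (E[X])² = 105.461 − 44.6418 = 60.8193.

60.819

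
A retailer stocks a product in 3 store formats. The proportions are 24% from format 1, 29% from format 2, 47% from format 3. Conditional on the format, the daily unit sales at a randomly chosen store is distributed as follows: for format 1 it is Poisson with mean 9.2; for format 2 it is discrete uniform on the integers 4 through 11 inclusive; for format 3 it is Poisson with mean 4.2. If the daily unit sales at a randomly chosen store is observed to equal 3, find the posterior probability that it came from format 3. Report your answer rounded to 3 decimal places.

Likelihoods P(X=3 | ·): 1: 0.013113; 2: 0; 3: 0.185165.
Posterior ∝ prior × likelihood. Numerator for 3: 0.47·0.185165 = 0.0870277.
Normalizing constant: 0.24·0.013113 + 0.29·0 + 0.47·0.185165 = 0.0901749.
P(3 | observation) = 0.0870277 / 0.0901749 = 0.9651.

0.965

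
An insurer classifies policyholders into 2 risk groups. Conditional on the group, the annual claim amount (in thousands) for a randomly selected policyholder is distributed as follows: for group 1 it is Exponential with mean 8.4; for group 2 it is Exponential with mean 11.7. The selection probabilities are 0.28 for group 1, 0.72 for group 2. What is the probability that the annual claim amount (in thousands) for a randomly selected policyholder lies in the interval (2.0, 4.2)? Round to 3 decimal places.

Conditional on each group, P(2.0 < X < 4.2): 1: 0.181597; 2: 0.14448.
By total probability, P(2.0 < X < 4.2) = 0.28·0.181597 + 0.72·0.14448 = 0.154873.

0.155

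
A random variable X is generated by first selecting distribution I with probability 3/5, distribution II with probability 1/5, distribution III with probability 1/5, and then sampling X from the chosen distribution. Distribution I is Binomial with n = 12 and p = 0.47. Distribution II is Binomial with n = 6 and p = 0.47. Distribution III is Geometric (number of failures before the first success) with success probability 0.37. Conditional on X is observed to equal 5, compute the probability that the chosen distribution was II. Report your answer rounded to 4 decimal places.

0.0973

Likelihoods P(X=5 | ·): I: 0.213376; II: 0.0729317; III: 0.0367202.
Posterior ∝ prior × likelihood. Numerator for II: 0.2·0.0729317 = 0.0145863.
Normalizing constant: 0.6·0.213376 + 0.2·0.0729317 + 0.2·0.0367202 = 0.149956.
P(II | observation) = 0.0145863 / 0.149956 = 0.0972708.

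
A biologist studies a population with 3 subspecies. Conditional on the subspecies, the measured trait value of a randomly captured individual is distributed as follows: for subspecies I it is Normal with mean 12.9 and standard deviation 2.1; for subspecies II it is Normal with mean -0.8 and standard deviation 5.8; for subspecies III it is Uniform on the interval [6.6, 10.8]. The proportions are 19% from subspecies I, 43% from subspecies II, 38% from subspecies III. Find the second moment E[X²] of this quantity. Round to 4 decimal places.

For each component E[X²] = Var + (mean)², giving I: 170.82; II: 34.28; III: 77.16.
Overall E[X²] = 0.19·170.82 + 0.43·34.28 + 0.38·77.16 = 76.517.

76.5170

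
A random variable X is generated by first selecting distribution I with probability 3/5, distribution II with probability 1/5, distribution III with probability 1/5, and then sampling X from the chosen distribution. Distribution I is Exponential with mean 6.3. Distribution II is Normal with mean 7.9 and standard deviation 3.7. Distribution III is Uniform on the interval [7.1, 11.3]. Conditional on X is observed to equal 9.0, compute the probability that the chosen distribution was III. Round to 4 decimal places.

0.5229

Likelihoods f(9.0 | ·): I: 0.0380398; II: 0.103161; III: 0.238095.
Posterior ∝ prior × likelihood. Numerator for III: 0.2·0.238095 = 0.047619.
Normalizing constant: 0.6·0.0380398 + 0.2·0.103161 + 0.2·0.238095 = 0.0910752.
P(III | observation) = 0.047619 / 0.0910752 = 0.522854.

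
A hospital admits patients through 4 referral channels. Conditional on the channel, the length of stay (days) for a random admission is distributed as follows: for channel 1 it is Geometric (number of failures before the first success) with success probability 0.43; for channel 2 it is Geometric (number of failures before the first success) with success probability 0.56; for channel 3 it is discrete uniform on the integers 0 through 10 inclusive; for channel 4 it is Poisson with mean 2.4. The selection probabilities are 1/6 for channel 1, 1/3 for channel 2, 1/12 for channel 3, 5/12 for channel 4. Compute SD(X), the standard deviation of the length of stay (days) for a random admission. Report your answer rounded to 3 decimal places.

2.047

Per component, 1: μ=1.32558, E[X²]=4.83991; 2: μ=0.785714, E[X²]=2.02041; 3: μ=5, E[X²]=35; 4: μ=2.4, E[X²]=8.16.
E[X] = 0.166667·1.32558 + 0.333333·0.785714 + 0.0833333·5 + 0.416667·2.4 = 1.8995.
E[X²] = 0.166667·4.83991 + 0.333333·2.02041 + 0.0833333·35 + 0.416667·8.16 = 7.79679.
Var(X) = E[X²] − (E[X])² = 7.79679 − 3.60811 = 4.18868.
SD(X) = √4.18868 = 2.04663.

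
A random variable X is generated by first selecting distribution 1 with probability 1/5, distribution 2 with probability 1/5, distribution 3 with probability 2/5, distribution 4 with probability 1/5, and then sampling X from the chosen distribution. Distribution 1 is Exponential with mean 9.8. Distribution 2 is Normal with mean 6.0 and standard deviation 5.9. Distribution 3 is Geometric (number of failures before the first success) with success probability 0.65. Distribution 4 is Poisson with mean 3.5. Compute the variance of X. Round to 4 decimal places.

39.5666

Per component, 1: μ=9.8, E[X²]=192.08; 2: μ=6, E[X²]=70.81; 3: μ=0.538462, E[X²]=1.11834; 4: μ=3.5, E[X²]=15.75.
E[X] = 0.2·9.8 + 0.2·6 + 0.4·0.538462 + 0.2·3.5 = 4.07538.
E[X²] = 0.2·192.08 + 0.2·70.81 + 0.4·1.11834 + 0.2·15.75 = 56.1753.
Var(X) = E[X²] − (E[X])² = 56.1753 − 16.6088 = 39.5666.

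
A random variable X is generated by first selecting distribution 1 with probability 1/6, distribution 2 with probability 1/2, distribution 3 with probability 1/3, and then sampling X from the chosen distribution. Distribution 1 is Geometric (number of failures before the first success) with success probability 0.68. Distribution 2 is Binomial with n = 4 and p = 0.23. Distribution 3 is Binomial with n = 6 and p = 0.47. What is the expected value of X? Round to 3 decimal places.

1.478

Component means — 1: 0.470588; 2: 0.92; 3: 2.82.
E[X] = 0.166667·0.470588 + 0.5·0.92 + 0.333333·2.82 = 1.47843.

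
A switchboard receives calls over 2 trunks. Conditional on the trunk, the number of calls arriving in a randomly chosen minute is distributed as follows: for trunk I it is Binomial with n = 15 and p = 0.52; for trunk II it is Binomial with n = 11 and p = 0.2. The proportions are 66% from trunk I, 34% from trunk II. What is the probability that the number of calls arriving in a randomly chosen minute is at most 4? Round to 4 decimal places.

Conditional on each trunk, P(X ≤ 4): I: 0.0429969; II: 0.94959.
By total probability, P(X ≤ 4) = 0.66·0.0429969 + 0.34·0.94959 = 0.351239.

0.3512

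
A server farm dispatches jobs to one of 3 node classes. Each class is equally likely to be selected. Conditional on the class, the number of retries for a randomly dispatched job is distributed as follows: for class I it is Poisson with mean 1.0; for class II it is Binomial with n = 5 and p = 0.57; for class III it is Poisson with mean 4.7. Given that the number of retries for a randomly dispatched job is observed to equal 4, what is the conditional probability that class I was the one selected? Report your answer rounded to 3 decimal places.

Likelihoods P(X=4 | ·): I: 0.0153283; II: 0.226954; III: 0.184925.
Posterior ∝ prior × likelihood. Numerator for I: 0.333333·0.0153283 = 0.00510944.
Normalizing constant: 0.333333·0.0153283 + 0.333333·0.226954 + 0.333333·0.184925 = 0.142403.
P(I | observation) = 0.00510944 / 0.142403 = 0.0358802.

0.036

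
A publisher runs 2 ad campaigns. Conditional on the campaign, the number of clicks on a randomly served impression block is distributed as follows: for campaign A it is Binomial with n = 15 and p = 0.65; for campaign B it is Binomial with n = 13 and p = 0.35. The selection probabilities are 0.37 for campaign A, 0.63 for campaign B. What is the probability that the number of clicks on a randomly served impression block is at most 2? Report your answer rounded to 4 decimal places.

0.0713

Conditional on each campaign, P(X ≤ 2): A: 5.66497e-05; B: 0.113191.
By total probability, P(X ≤ 2) = 0.37·5.66497e-05 + 0.63·0.113191 = 0.0713315.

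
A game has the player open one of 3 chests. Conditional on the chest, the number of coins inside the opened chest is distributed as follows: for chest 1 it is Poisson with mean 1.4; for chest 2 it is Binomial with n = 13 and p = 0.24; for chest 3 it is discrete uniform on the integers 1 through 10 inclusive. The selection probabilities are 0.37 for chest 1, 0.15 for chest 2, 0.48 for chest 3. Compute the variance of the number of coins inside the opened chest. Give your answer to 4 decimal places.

Per component, 1: μ=1.4, E[X²]=3.36; 2: μ=3.12, E[X²]=12.1056; 3: μ=5.5, E[X²]=38.5.
E[X] = 0.37·1.4 + 0.15·3.12 + 0.48·5.5 = 3.626.
E[X²] = 0.37·3.36 + 0.15·12.1056 + 0.48·38.5 = 21.539.
Var(X) = E[X²] − (E[X])² = 21.539 − 13.1479 = 8.39116.

8.3912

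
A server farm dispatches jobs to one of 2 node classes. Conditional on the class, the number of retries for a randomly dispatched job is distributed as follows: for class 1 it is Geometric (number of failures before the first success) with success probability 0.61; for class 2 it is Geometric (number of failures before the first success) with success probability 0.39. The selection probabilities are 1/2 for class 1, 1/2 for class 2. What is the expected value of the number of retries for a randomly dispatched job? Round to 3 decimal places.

1.102

Component means — 1: 0.639344; 2: 1.5641.
E[X] = 0.5·0.639344 + 0.5·1.5641 = 1.10172.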